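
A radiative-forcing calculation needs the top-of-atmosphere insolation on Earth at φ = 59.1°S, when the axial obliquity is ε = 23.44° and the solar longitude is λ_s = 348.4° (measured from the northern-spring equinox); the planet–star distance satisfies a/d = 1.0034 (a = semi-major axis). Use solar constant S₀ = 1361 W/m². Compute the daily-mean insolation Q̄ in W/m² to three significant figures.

Q̄ ≈ 272 W/m²

Solar declination: sin δ = sin ε · sin λ_s = sin 23.44° × sin 348.4° = -0.07999, so δ = -4.588°.
cos H₀ = −tan(-59.1°) tan(-4.588°) = -0.1341, H₀ = 1.7053 rad.
Bracket: H₀ sin φ sin δ + cos φ cos δ sin H₀ = 1.7053×-0.85806×-0.07999 + 0.51354×0.99680×0.99097 = 0.117045 + 0.507274 = 0.624319.
Inverse-square distance factor (a/d)² = 1.0034² = 1.006812.
Q̄ = (S₀/π) × 1.006812 × [bracket] = (1361/π) × 1.006812 × 0.624319 = 272.3 W/m².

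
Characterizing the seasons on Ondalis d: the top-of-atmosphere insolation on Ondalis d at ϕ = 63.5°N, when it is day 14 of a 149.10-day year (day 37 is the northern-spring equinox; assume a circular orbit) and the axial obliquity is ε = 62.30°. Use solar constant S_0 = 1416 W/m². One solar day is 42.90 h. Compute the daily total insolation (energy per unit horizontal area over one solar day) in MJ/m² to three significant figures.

0.00 MJ/m²

Solar longitude: L_s = 360° × (14 − 37)/149.10 = -55.533°, i.e. -55.533° + 360° = 304.467°.
sin δ = sin 62.30° × sin 304.467° = -0.72997, so δ = -46.884°.
cos h₀ = −tan(+63.5°) tan(-46.884°) = 2.1421 ≥ 1 ⇒ polar night, h₀ = 0 and Q̄ = 0.
Daily total = Q̄ × 42.90 h × 3600 s/h = 0.00 MJ/m².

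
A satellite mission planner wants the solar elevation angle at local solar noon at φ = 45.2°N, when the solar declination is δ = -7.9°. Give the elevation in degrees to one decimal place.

36.9°

At local noon the hour angle is zero, so the zenith angle equals |φ − δ| = |+45.2° − (-7.900°)| = 53.100°.
Elevation = 90° − 53.100° = 36.9°.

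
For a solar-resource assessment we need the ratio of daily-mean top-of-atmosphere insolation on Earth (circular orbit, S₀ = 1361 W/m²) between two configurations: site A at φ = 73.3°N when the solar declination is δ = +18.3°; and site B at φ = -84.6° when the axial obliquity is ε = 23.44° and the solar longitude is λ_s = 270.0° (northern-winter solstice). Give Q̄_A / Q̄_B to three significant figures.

— Configuration A (φ=+73.3°):
cos H₀ = −tan(+73.3°) tan(+18.300°) = -1.1023 ≤ −1 ⇒ polar day, H₀ = π.
Bracket: H₀ sin φ sin δ + cos φ cos δ sin H₀ = 3.1416×0.95782×0.31399 + 0.28736×0.94943×0.00000 = 0.944823 + 0.000000 = 0.944823.
Q̄ = (S₀/π) × [bracket] = (1361/π) × 0.944823 = 409.32 W/m².
— Configuration B (φ=-84.6°):
Solar declination: sin δ = sin ε · sin λ_s = sin 23.44° × sin 270.0° = -0.39779, so δ = -23.440°.
cos H₀ = −tan(-84.6°) tan(-23.440°) = -4.5867 ≤ −1 ⇒ polar day, H₀ = π.
Bracket: H₀ sin φ sin δ + cos φ cos δ sin H₀ = 3.1416×-0.99556×-0.39779 + 0.09411×0.91748×0.00000 = 1.244148 + 0.000000 = 1.244148.
Q̄ = (S₀/π) × [bracket] = (1361/π) × 1.244148 = 538.99 W/m².
Ratio Q̄_A / Q̄_B = 409.32 / 538.99 = 0.7594.

Q̄_A / Q̄_B ≈ 0.759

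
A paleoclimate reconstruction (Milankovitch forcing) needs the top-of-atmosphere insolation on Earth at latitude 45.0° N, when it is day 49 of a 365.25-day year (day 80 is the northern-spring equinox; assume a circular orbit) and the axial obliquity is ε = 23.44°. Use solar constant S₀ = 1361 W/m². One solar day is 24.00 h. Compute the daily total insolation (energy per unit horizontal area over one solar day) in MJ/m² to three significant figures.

18.1 MJ/m²

Solar longitude: λ_s = 360° × (49 − 80)/365.25 = -30.554°, i.e. -30.554° + 360° = 329.446°.
sin δ = sin 23.44° × sin 329.446° = -0.20222, so δ = -11.667°.
cos H₀ = −tan(+45.0°) tan(-11.667°) = 0.2065, H₀ = 1.3628 rad.
Bracket: H₀ sin φ sin δ + cos φ cos δ sin H₀ = 1.3628×0.70711×-0.20222 + 0.70711×0.97934×0.97845 = -0.194869 + 0.677578 = 0.482709.
Q̄ = (S₀/π) × [bracket] = (1361/π) × 0.482709 = 209.12 W/m².
Daily total = Q̄ × 24.00 h × 3600 s/h = 209.12 × 24.00 × 3600 / 10⁶ = 18.07 MJ/m².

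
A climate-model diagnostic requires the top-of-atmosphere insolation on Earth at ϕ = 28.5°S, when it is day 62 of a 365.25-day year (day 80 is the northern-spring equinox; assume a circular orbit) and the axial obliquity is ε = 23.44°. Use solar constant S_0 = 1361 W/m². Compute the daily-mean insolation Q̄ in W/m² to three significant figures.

Solar longitude: L_s = 360° × (62 − 80)/365.25 = -17.741°, i.e. -17.741° + 360° = 342.259°.
sin δ = sin 23.44° × sin 342.259° = -0.12121, so δ = -6.962°.
cos h₀ = −tan(-28.5°) tan(-6.962°) = -0.0663, h₀ = 1.6371 rad.
Bracket: h₀ sin ϕ sin δ + cos ϕ cos δ sin h₀ = 1.6371×-0.47716×-0.12121 + 0.87882×0.99263×0.99780 = 0.094684 + 0.870424 = 0.965108.
Q̄ = (S_0/π) × [bracket] = (1361/π) × 0.965108 = 418.1 W/m².

Q̄ ≈ 418 W/m²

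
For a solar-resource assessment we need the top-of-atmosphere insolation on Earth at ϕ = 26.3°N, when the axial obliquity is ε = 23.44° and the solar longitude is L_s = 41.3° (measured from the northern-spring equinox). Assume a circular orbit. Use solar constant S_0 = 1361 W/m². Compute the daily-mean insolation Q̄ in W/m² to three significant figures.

Solar declination: sin δ = sin ε · sin L_s = sin 23.44° × sin 41.3° = 0.26254, so δ = +15.221°.
cos h₀ = −tan(+26.3°) tan(+15.221°) = -0.1345, h₀ = 1.7057 rad.
Bracket: h₀ sin ϕ sin δ + cos ϕ cos δ sin h₀ = 1.7057×0.44307×0.26254 + 0.89649×0.96492×0.99092 = 0.198413 + 0.857187 = 1.055600.
Q̄ = (S_0/π) × [bracket] = (1361/π) × 1.055600 = 457.3 W/m².

Q̄ ≈ 457 W/m²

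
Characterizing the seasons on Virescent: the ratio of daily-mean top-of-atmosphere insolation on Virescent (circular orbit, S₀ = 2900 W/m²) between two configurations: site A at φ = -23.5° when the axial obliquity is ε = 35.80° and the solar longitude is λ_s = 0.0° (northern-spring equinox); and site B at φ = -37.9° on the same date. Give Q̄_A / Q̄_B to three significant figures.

Q̄_A / Q̄_B ≈ 1.16

— Configuration A (φ=-23.5°):
Solar declination: sin δ = sin ε · sin λ_s = sin 35.80° × sin 0.0° = 0.00000, so δ = +0.000°.
cos H₀ = −tan(-23.5°) tan(+0.000°) = 0.0000, H₀ = 1.5708 rad.
Bracket: H₀ sin φ sin δ + cos φ cos δ sin H₀ = 1.5708×-0.39875×0.00000 + 0.91706×1.00000×1.00000 = -0.000000 + 0.917060 = 0.917060.
Q̄ = (S₀/π) × [bracket] = (2900/π) × 0.917060 = 846.54 W/m².
— Configuration B (φ=-37.9°):
cos H₀ = −tan(-37.9°) tan(+0.000°) = 0.0000, H₀ = 1.5708 rad.
Bracket: H₀ sin φ sin δ + cos φ cos δ sin H₀ = 1.5708×-0.61429×0.00000 + 0.78908×1.00000×1.00000 = -0.000000 + 0.789080 = 0.789080.
Q̄ = (S₀/π) × [bracket] = (2900/π) × 0.789080 = 728.40 W/m².
Ratio Q̄_A / Q̄_B = 846.54 / 728.40 = 1.162.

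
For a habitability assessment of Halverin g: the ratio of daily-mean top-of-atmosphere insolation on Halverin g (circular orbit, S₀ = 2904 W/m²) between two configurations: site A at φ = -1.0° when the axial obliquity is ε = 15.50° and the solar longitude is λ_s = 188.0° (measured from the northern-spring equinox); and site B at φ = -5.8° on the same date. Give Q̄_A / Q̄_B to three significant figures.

Q̄_A / Q̄_B ≈ 1.00

— Configuration A (φ=-1.0°):
Solar declination: sin δ = sin ε · sin λ_s = sin 15.50° × sin 188.0° = -0.03719, so δ = -2.131°.
cos H₀ = −tan(-1.0°) tan(-2.131°) = -0.0006, H₀ = 1.5714 rad.
Bracket: H₀ sin φ sin δ + cos φ cos δ sin H₀ = 1.5714×-0.01745×-0.03719 + 0.99985×0.99931×1.00000 = 0.001020 + 0.999160 = 1.000180.
Q̄ = (S₀/π) × [bracket] = (2904/π) × 1.000180 = 924.54 W/m².
— Configuration B (φ=-5.8°):
cos H₀ = −tan(-5.8°) tan(-2.131°) = -0.0038, H₀ = 1.5746 rad.
Bracket: H₀ sin φ sin δ + cos φ cos δ sin H₀ = 1.5746×-0.10106×-0.03719 + 0.99488×0.99931×0.99999 = 0.005918 + 0.994184 = 1.000102.
Q̄ = (S₀/π) × [bracket] = (2904/π) × 1.000102 = 924.47 W/m².
Ratio Q̄_A / Q̄_B = 924.54 / 924.47 = 1.000.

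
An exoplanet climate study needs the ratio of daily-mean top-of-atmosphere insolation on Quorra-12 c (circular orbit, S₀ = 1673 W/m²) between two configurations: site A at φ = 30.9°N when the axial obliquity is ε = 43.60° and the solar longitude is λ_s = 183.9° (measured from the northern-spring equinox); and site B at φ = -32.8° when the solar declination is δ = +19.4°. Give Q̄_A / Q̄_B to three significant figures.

— Configuration A (φ=+30.9°):
Solar declination: sin δ = sin ε · sin λ_s = sin 43.60° × sin 183.9° = -0.04690, so δ = -2.688°.
cos H₀ = −tan(+30.9°) tan(-2.688°) = 0.0281, H₀ = 1.5427 rad.
Bracket: H₀ sin φ sin δ + cos φ cos δ sin H₀ = 1.5427×0.51354×-0.04690 + 0.85806×0.99890×0.99961 = -0.037156 + 0.856782 = 0.819626.
Q̄ = (S₀/π) × [bracket] = (1673/π) × 0.819626 = 436.48 W/m².
— Configuration B (φ=-32.8°):
cos H₀ = −tan(-32.8°) tan(+19.400°) = 0.2269, H₀ = 1.3419 rad.
Bracket: H₀ sin φ sin δ + cos φ cos δ sin H₀ = 1.3419×-0.54171×0.33216 + 0.84057×0.94322×0.97391 = -0.241454 + 0.772157 = 0.530703.
Q̄ = (S₀/π) × [bracket] = (1673/π) × 0.530703 = 282.62 W/m².
Ratio Q̄_A / Q̄_B = 436.48 / 282.62 = 1.544.

Q̄_A / Q̄_B ≈ 1.54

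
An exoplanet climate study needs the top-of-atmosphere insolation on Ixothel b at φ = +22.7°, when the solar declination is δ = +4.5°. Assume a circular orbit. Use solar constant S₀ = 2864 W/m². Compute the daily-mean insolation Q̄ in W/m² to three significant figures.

cos H₀ = −tan(+22.7°) tan(+4.500°) = -0.0329, H₀ = 1.6037 rad.
Bracket: H₀ sin φ sin δ + cos φ cos δ sin H₀ = 1.6037×0.38591×0.07846 + 0.92254×0.99692×0.99946 = 0.048558 + 0.919202 = 0.967760.
Q̄ = (S₀/π) × [bracket] = (2864/π) × 0.967760 = 882.2 W/m².

Q̄ ≈ 882 W/m²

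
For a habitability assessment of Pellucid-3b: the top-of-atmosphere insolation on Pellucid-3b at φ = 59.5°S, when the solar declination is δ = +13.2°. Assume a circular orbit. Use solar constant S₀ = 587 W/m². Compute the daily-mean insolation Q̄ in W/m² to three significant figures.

cos H₀ = −tan(-59.5°) tan(+13.200°) = 0.3982, H₀ = 1.1613 rad.
Bracket: H₀ sin φ sin δ + cos φ cos δ sin H₀ = 1.1613×-0.86163×0.22835 + 0.50754×0.97358×0.91731 = -0.228490 + 0.453271 = 0.224781.
Q̄ = (S₀/π) × [bracket] = (587/π) × 0.224781 = 42.00 W/m².

Q̄ ≈ 42.0 W/m²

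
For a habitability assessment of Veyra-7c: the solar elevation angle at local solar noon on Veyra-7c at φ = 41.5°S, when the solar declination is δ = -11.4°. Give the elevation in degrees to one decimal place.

59.9°

At local noon the hour angle is zero, so the zenith angle equals |φ − δ| = |-41.5° − (-11.400°)| = 30.100°.
Elevation = 90° − 30.100° = 59.9°.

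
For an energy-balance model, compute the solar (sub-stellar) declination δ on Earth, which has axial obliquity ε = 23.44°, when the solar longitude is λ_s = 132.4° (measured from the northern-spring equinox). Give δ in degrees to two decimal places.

δ = +17.08°

sin δ = sin ε · sin λ_s = sin 23.44° × sin 132.4° = 0.293749.
δ = arcsin(0.293749) = +17.08°.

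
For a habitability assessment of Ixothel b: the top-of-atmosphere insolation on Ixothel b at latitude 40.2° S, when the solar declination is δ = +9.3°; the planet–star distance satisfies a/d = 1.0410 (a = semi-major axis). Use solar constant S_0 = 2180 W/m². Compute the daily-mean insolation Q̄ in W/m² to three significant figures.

Q̄ ≈ 449 W/m²

cos h₀ = −tan(-40.2°) tan(+9.300°) = 0.1384, h₀ = 1.4320 rad.
Bracket: h₀ sin ϕ sin δ + cos ϕ cos δ sin h₀ = 1.4320×-0.64546×0.16160 + 0.76380×0.98686×0.99038 = -0.149367 + 0.746512 = 0.597145.
Inverse-square distance factor (a/d)² = 1.0410² = 1.083681.
Q̄ = (S_0/π) × 1.083681 × [bracket] = (2180/π) × 1.083681 × 0.597145 = 449.0 W/m².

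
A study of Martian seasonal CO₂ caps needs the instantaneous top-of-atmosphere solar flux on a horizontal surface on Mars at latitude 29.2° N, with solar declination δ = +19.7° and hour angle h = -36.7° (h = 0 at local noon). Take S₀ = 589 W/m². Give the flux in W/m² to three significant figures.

cos θ_z = sin φ sin δ + cos φ cos δ cos h = 0.164455 + 0.658924 = 0.823379.
Flux = S₀ · cos θ_z = 589 × 0.823379 = 485.0 W/m².

485 W/m²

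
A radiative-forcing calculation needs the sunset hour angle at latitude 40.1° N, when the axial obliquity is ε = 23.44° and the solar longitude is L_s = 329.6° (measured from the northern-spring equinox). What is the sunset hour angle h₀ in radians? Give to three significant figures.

Solar declination: sin δ = sin ε · sin L_s = sin 23.44° × sin 329.6° = -0.20129, so δ = -11.613°.
cos h₀ = −tan ϕ · tan δ = −tan(+40.1°) × tan(-11.613°) = 0.1730, so h₀ = 1.3969 rad = 80.03°.

h₀ = 1.40 rad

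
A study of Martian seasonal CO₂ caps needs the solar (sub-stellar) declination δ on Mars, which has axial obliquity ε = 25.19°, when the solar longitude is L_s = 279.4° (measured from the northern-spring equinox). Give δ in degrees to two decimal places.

δ = -24.83°

sin δ = sin ε · sin L_s = sin 25.19° × sin 279.4° = -0.419906.
δ = arcsin(-0.419906) = -24.83°.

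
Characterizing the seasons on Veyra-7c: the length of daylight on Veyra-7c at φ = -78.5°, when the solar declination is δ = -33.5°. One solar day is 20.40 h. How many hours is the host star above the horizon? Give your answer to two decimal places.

Sunrise equation: cos H₀ = −tan φ · tan δ = -3.2533 ≤ −1, so the host star never sets (polar day) and H₀ = π.
Daylight = 2H₀/(2π) × 20.40 h = (3.1416/π) × 20.40 = 20.40 h.

20.40 h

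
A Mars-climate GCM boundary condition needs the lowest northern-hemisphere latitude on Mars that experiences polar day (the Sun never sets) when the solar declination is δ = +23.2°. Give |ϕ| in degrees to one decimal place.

Polar day requires cos h₀ = −tan ϕ tan δ ≤ −1, i.e. tan ϕ tan δ ≥ 1.
The boundary is |tan ϕ| · |tan δ| = 1, so |ϕ| = 90° − |δ| = 90° − 23.2° = 66.8° in the northern hemisphere.

|ϕ| = 66.8°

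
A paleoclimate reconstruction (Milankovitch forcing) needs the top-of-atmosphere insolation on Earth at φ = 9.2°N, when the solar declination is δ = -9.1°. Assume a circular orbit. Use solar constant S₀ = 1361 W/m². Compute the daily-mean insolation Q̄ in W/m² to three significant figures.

cos H₀ = −tan(+9.2°) tan(-9.100°) = 0.0259, H₀ = 1.5449 rad.
Bracket: H₀ sin φ sin δ + cos φ cos δ sin H₀ = 1.5449×0.15988×-0.15816 + 0.98714×0.98741×0.99966 = -0.039065 + 0.974381 = 0.935316.
Q̄ = (S₀/π) × [bracket] = (1361/π) × 0.935316 = 405.2 W/m².

Q̄ ≈ 405 W/m²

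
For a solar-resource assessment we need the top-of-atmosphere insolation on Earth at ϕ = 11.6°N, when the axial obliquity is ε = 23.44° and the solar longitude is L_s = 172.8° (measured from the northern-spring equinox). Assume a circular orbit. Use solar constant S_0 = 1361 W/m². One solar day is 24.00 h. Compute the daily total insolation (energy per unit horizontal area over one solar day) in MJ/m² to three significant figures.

37.2 MJ/m²

Solar declination: sin δ = sin ε · sin L_s = sin 23.44° × sin 172.8° = 0.04986, so δ = +2.858°.
cos h₀ = −tan(+11.6°) tan(+2.858°) = -0.0102, h₀ = 1.5810 rad.
Bracket: h₀ sin ϕ sin δ + cos ϕ cos δ sin h₀ = 1.5810×0.20108×0.04986 + 0.97958×0.99876×0.99995 = 0.015851 + 0.978316 = 0.994167.
Q̄ = (S_0/π) × [bracket] = (1361/π) × 0.994167 = 430.69 W/m².
Daily total = Q̄ × 24.00 h × 3600 s/h = 430.69 × 24.00 × 3600 / 10⁶ = 37.21 MJ/m².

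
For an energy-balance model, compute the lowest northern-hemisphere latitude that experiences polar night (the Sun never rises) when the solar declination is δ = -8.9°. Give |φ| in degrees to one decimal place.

|φ| = 81.1°

Polar night requires cos H₀ = −tan φ tan δ ≥ 1, i.e. tan φ tan δ ≤ −1.
The boundary is |tan φ| · |tan δ| = 1, so |φ| = 90° − |δ| = 90° − 8.9° = 81.1° in the northern hemisphere.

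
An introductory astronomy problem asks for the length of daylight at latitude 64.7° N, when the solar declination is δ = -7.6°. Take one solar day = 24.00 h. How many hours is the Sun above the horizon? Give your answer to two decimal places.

cos h₀ = −tan ϕ · tan δ = −tan(+64.7°) × tan(-7.600°) = 0.2823, so h₀ = 1.2846 rad = 73.60°.
Daylight = 2h₀/(2π) × 24.00 h = (1.2846/π) × 24.00 = 9.81 h.

9.81 h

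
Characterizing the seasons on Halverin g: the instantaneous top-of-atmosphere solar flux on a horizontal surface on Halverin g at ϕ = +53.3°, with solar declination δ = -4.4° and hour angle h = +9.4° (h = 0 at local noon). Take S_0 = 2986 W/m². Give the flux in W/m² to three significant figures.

cos θ_z = sin ϕ sin δ + cos ϕ cos δ cos h = -0.061511 + 0.587863 = 0.526352.
Flux = S_0 · cos θ_z = 2986 × 0.526352 = 1572 W/m².

1.57e+03 W/m²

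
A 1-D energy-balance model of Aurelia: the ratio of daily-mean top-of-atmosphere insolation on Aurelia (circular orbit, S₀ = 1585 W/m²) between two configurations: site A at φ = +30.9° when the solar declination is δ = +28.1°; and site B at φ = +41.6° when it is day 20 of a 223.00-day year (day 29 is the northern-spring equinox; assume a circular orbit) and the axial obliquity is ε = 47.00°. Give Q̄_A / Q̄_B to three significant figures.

Q̄_A / Q̄_B ≈ 2.12

— Configuration A (φ=+30.9°):
cos H₀ = −tan(+30.9°) tan(+28.100°) = -0.3196, H₀ = 1.8961 rad.
Bracket: H₀ sin φ sin δ + cos φ cos δ sin H₀ = 1.8961×0.51354×0.47101 + 0.85806×0.88213×0.94757 = 0.458633 + 0.717235 = 1.175868.
Q̄ = (S₀/π) × [bracket] = (1585/π) × 1.175868 = 593.25 W/m².
— Configuration B (φ=+41.6°):
Solar longitude: λ_s = 360° × (20 − 29)/223.00 = -14.529°, i.e. -14.529° + 360° = 345.471°.
sin δ = sin 47.00° × sin 345.471° = -0.18348, so δ = -10.572°.
cos H₀ = −tan(+41.6°) tan(-10.572°) = 0.1657, H₀ = 1.4043 rad.
Bracket: H₀ sin φ sin δ + cos φ cos δ sin H₀ = 1.4043×0.66393×-0.18348 + 0.74780×0.98302×0.98617 = -0.171069 + 0.724936 = 0.553867.
Q̄ = (S₀/π) × [bracket] = (1585/π) × 0.553867 = 279.44 W/m².
Ratio Q̄_A / Q̄_B = 593.25 / 279.44 = 2.123.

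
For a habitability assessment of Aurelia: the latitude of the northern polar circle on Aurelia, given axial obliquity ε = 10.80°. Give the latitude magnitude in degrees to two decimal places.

The polar circle is the lowest latitude that experiences at least one full rotation of continuous daylight at the northern-summer solstice; it lies at |φ| = 90° − ε = 90° − 10.80° = 79.20°.

79.20°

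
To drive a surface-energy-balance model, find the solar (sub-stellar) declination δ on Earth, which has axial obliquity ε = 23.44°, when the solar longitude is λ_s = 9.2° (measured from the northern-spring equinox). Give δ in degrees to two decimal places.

sin δ = sin ε · sin λ_s = sin 23.44° × sin 9.2° = 0.063599.
δ = arcsin(0.063599) = +3.65°.

δ = +3.65°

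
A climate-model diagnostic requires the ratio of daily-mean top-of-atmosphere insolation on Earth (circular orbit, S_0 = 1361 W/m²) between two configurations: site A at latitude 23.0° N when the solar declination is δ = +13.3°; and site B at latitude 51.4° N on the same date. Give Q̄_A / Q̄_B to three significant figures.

— Configuration A (ϕ=+23.0°):
cos h₀ = −tan(+23.0°) tan(+13.300°) = -0.1003, h₀ = 1.6713 rad.
Bracket: h₀ sin ϕ sin δ + cos ϕ cos δ sin h₀ = 1.6713×0.39073×0.23005 + 0.92050×0.97318×0.99495 = 0.150229 + 0.891288 = 1.041517.
Q̄ = (S_0/π) × [bracket] = (1361/π) × 1.041517 = 451.21 W/m².
— Configuration B (ϕ=+51.4°):
cos h₀ = −tan(+51.4°) tan(+13.300°) = -0.2961, h₀ = 1.8714 rad.
Bracket: h₀ sin ϕ sin δ + cos ϕ cos δ sin h₀ = 1.8714×0.78152×0.23005 + 0.62388×0.97318×0.95515 = 0.336457 + 0.579917 = 0.916374.
Q̄ = (S_0/π) × [bracket] = (1361/π) × 0.916374 = 396.99 W/m².
Ratio Q̄_A / Q̄_B = 451.21 / 396.99 = 1.137.

Q̄_A / Q̄_B ≈ 1.14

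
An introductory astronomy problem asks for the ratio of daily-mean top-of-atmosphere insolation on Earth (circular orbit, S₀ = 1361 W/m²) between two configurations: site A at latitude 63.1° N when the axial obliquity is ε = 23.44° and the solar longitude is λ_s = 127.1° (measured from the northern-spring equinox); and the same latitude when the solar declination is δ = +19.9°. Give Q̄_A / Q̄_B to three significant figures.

Q̄_A / Q̄_B ≈ 0.955

— Configuration A (φ=+63.1°):
Solar declination: sin δ = sin ε · sin λ_s = sin 23.44° × sin 127.1° = 0.31727, so δ = +18.498°.
cos H₀ = −tan(+63.1°) tan(+18.498°) = -0.6594, H₀ = 2.2909 rad.
Bracket: H₀ sin φ sin δ + cos φ cos δ sin H₀ = 2.2909×0.89180×0.31727 + 0.45243×0.94834×0.75175 = 0.648190 + 0.322544 = 0.970734.
Q̄ = (S₀/π) × [bracket] = (1361/π) × 0.970734 = 420.54 W/m².
— Configuration B (φ=+63.1°):
cos H₀ = −tan(+63.1°) tan(+19.900°) = -0.7135, H₀ = 2.3653 rad.
Bracket: H₀ sin φ sin δ + cos φ cos δ sin H₀ = 2.3653×0.89180×0.34038 + 0.45243×0.94029×0.70062 = 0.717989 + 0.298055 = 1.016044.
Q̄ = (S₀/π) × [bracket] = (1361/π) × 1.016044 = 440.17 W/m².
Ratio Q̄_A / Q̄_B = 420.54 / 440.17 = 0.9554.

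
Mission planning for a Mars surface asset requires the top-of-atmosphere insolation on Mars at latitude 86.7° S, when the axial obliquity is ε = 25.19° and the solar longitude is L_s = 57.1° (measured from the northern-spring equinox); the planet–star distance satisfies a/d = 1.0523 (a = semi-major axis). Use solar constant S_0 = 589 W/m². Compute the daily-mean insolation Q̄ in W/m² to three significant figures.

Solar declination: sin δ = sin ε · sin L_s = sin 25.19° × sin 57.1° = 0.35736, so δ = +20.938°.
cos h₀ = −tan(-86.7°) tan(+20.938°) = 6.6359 ≥ 1 ⇒ polar night, h₀ = 0 and Q̄ = 0.
Inverse-square distance factor (a/d)² = 1.0523² = 1.107335.

Q̄ ≈ 0.00 W/m²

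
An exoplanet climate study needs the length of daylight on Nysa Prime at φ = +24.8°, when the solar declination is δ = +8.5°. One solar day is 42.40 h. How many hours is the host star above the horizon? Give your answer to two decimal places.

22.13 h

cos H₀ = −tan φ · tan δ = −tan(+24.8°) × tan(+8.500°) = -0.0691, so H₀ = 1.6399 rad = 93.96°.
Daylight = 2H₀/(2π) × 42.40 h = (1.6399/π) × 42.40 = 22.13 h.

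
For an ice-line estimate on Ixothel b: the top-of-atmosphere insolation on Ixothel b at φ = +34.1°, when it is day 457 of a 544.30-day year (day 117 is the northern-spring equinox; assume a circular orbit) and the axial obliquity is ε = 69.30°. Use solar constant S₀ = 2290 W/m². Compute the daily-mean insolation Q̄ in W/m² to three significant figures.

Q̄ ≈ 113 W/m²

Solar longitude: λ_s = 360° × (457 − 117)/544.30 = 224.876°.
sin δ = sin 69.30° × sin 224.876° = -0.66003, so δ = -41.302°.
cos H₀ = −tan(+34.1°) tan(-41.302°) = 0.5948, H₀ = 0.9337 rad.
Bracket: H₀ sin φ sin δ + cos φ cos δ sin H₀ = 0.9337×0.56064×-0.66003 + 0.82806×0.75124×0.80384 = -0.345506 + 0.500046 = 0.154540.
Q̄ = (S₀/π) × [bracket] = (2290/π) × 0.154540 = 112.6 W/m².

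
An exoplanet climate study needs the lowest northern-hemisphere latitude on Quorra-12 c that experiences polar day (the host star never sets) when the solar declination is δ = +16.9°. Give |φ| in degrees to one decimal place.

|φ| = 73.1°

Polar day requires cos H₀ = −tan φ tan δ ≤ −1, i.e. tan φ tan δ ≥ 1.
The boundary is |tan φ| · |tan δ| = 1, so |φ| = 90° − |δ| = 90° − 16.9° = 73.1° in the northern hemisphere.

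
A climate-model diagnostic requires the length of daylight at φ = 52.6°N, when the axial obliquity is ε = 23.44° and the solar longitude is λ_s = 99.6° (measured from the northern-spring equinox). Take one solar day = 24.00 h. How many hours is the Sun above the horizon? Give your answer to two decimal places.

16.52 h

Solar declination: sin δ = sin ε · sin λ_s = sin 23.44° × sin 99.6° = 0.39222, so δ = +23.093°.
cos H₀ = −tan φ · tan δ = −tan(+52.6°) × tan(+23.093°) = -0.5577, so H₀ = 2.1624 rad = 123.90°.
Daylight = 2H₀/(2π) × 24.00 h = (2.1624/π) × 24.00 = 16.52 h.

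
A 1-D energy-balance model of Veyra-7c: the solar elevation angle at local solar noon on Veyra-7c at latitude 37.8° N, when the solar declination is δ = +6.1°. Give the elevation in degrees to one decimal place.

58.3°

At local noon the hour angle is zero, so the zenith angle equals |ϕ − δ| = |+37.8° − (+6.100°)| = 31.700°.
Elevation = 90° − 31.700° = 58.3°.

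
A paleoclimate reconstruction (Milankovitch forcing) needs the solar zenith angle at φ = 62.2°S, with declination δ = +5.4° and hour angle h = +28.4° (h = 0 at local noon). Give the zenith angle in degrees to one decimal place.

θ_z = 71.0°

cos θ_z = sin φ sin δ + cos φ cos δ cos h = -0.083246 + 0.408436 = 0.325190.
θ_z = arccos(0.325190) = 71.0°.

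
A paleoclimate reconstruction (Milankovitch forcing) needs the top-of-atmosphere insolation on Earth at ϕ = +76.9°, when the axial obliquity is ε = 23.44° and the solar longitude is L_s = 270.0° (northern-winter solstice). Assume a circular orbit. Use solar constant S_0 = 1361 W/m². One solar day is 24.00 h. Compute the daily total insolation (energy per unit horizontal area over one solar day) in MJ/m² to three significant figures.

0.00 MJ/m²

Solar declination: sin δ = sin ε · sin L_s = sin 23.44° × sin 270.0° = -0.39779, so δ = -23.440°.
cos h₀ = −tan(+76.9°) tan(-23.440°) = 1.8631 ≥ 1 ⇒ polar night, h₀ = 0 and Q̄ = 0.
Daily total = Q̄ × 24.00 h × 3600 s/h = 0.00 MJ/m².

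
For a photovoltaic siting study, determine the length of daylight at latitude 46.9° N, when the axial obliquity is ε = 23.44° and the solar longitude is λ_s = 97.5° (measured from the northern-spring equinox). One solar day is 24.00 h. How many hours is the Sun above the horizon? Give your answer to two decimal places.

Solar declination: sin δ = sin ε · sin λ_s = sin 23.44° × sin 97.5° = 0.39439, so δ = +23.228°.
cos H₀ = −tan φ · tan δ = −tan(+46.9°) × tan(+23.228°) = -0.4586, so H₀ = 2.0472 rad = 117.30°.
Daylight = 2H₀/(2π) × 24.00 h = (2.0472/π) × 24.00 = 15.64 h.

15.64 h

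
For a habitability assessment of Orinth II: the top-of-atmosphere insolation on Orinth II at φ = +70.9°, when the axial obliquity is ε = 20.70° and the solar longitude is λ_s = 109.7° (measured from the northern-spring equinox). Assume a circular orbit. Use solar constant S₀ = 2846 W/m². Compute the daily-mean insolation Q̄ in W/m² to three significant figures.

Solar declination: sin δ = sin ε · sin λ_s = sin 20.70° × sin 109.7° = 0.33279, so δ = +19.438°.
cos H₀ = −tan(+70.9°) tan(+19.438°) = -1.0191 ≤ −1 ⇒ polar day, H₀ = π.
Bracket: H₀ sin φ sin δ + cos φ cos δ sin H₀ = 3.1416×0.94495×0.33279 + 0.32722×0.94300×0.00000 = 0.987939 + 0.000000 = 0.987939.
Q̄ = (S₀/π) × [bracket] = (2846/π) × 0.987939 = 895.0 W/m².

Q̄ ≈ 895 W/m²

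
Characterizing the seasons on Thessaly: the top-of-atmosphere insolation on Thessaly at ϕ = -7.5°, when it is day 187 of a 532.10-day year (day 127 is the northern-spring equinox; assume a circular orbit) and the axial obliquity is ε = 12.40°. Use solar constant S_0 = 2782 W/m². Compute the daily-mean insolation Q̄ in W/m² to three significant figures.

Solar longitude: L_s = 360° × (187 − 127)/532.10 = 40.594°.
sin δ = sin 12.40° × sin 40.594° = 0.13973, so δ = +8.032°.
cos h₀ = −tan(-7.5°) tan(+8.032°) = 0.0186, h₀ = 1.5522 rad.
Bracket: h₀ sin ϕ sin δ + cos ϕ cos δ sin h₀ = 1.5522×-0.13053×0.13973 + 0.99144×0.99019×0.99983 = -0.028311 + 0.981547 = 0.953236.
Q̄ = (S_0/π) × [bracket] = (2782/π) × 0.953236 = 844.1 W/m².

Q̄ ≈ 844 W/m²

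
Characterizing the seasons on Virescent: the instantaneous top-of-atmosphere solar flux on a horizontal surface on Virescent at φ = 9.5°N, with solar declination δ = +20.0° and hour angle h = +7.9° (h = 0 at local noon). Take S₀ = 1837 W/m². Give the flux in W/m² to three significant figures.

cos θ_z = sin φ sin δ + cos φ cos δ cos h = 0.056450 + 0.918009 = 0.974459.
Flux = S₀ · cos θ_z = 1837 × 0.974459 = 1790 W/m².

1.79e+03 W/m²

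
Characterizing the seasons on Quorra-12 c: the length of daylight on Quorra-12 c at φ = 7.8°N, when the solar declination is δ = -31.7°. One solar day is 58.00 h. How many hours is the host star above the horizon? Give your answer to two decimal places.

27.44 h

cos H₀ = −tan φ · tan δ = −tan(+7.8°) × tan(-31.700°) = 0.0846, so H₀ = 1.4861 rad = 85.15°.
Daylight = 2H₀/(2π) × 58.00 h = (1.4861/π) × 58.00 = 27.44 h.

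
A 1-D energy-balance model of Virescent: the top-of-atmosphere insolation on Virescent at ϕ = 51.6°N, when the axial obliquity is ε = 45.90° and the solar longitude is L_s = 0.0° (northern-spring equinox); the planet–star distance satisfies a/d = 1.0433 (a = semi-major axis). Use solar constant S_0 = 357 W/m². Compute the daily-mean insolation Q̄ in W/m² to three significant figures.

Solar declination: sin δ = sin ε · sin L_s = sin 45.90° × sin 0.0° = 0.00000, so δ = +0.000°.
cos h₀ = −tan(+51.6°) tan(+0.000°) = -0.0000, h₀ = 1.5708 rad.
Bracket: h₀ sin ϕ sin δ + cos ϕ cos δ sin h₀ = 1.5708×0.78369×0.00000 + 0.62115×1.00000×1.00000 = 0.000000 + 0.621150 = 0.621150.
Inverse-square distance factor (a/d)² = 1.0433² = 1.088475.
Q̄ = (S_0/π) × 1.088475 × [bracket] = (357/π) × 1.088475 × 0.621150 = 76.83 W/m².

Q̄ ≈ 76.8 W/m²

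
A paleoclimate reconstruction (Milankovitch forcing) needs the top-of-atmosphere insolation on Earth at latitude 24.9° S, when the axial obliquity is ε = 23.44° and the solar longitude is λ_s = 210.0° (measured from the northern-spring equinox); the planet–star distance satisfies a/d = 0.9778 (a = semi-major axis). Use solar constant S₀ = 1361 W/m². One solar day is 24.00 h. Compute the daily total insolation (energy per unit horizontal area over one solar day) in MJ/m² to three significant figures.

36.7 MJ/m²

Solar declination: sin δ = sin ε · sin λ_s = sin 23.44° × sin 210.0° = -0.19889, so δ = -11.472°.
cos H₀ = −tan(-24.9°) tan(-11.472°) = -0.0942, H₀ = 1.6651 rad.
Bracket: H₀ sin φ sin δ + cos φ cos δ sin H₀ = 1.6651×-0.42104×-0.19889 + 0.90704×0.98002×0.99555 = 0.139437 + 0.884962 = 1.024399.
Inverse-square distance factor (a/d)² = 0.9778² = 0.956093.
Q̄ = (S₀/π) × 0.956093 × [bracket] = (1361/π) × 0.956093 × 1.024399 = 424.30 W/m².
Daily total = Q̄ × 24.00 h × 3600 s/h = 424.30 × 24.00 × 3600 / 10⁶ = 36.66 MJ/m².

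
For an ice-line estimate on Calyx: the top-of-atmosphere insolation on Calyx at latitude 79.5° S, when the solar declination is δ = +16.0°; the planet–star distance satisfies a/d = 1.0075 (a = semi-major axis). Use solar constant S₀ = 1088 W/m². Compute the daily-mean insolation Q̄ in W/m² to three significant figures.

cos H₀ = −tan(-79.5°) tan(+16.000°) = 1.5471 ≥ 1 ⇒ polar night, H₀ = 0 and Q̄ = 0.
Inverse-square distance factor (a/d)² = 1.0075² = 1.015056.

Q̄ ≈ 0.00 W/m²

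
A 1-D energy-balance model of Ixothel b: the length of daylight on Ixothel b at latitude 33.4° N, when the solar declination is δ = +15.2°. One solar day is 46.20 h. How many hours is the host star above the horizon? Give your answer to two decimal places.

cos H₀ = −tan φ · tan δ = −tan(+33.4°) × tan(+15.200°) = -0.1791, so H₀ = 1.7509 rad = 100.32°.
Daylight = 2H₀/(2π) × 46.20 h = (1.7509/π) × 46.20 = 25.75 h.

25.75 h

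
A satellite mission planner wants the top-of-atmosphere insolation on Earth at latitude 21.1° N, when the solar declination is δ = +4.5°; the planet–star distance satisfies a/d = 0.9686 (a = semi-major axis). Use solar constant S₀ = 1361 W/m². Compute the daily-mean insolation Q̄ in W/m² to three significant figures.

cos H₀ = −tan(+21.1°) tan(+4.500°) = -0.0304, H₀ = 1.6012 rad.
Bracket: H₀ sin φ sin δ + cos φ cos δ sin H₀ = 1.6012×0.36000×0.07846 + 0.93295×0.99692×0.99954 = 0.045227 + 0.929649 = 0.974876.
Inverse-square distance factor (a/d)² = 0.9686² = 0.938186.
Q̄ = (S₀/π) × 0.938186 × [bracket] = (1361/π) × 0.938186 × 0.974876 = 396.2 W/m².

Q̄ ≈ 396 W/m²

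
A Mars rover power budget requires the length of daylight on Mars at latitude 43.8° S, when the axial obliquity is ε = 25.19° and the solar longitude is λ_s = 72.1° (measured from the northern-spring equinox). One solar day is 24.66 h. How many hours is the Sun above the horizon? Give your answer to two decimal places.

Solar declination: sin δ = sin ε · sin λ_s = sin 25.19° × sin 72.1° = 0.40502, so δ = +23.892°.
cos H₀ = −tan φ · tan δ = −tan(-43.8°) × tan(+23.892°) = 0.4248, so H₀ = 1.1321 rad = 64.86°.
Daylight = 2H₀/(2π) × 24.66 h = (1.1321/π) × 24.66 = 8.89 h.

8.89 h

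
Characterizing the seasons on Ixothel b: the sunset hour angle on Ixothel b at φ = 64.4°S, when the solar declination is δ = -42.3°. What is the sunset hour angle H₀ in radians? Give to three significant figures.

H₀ = 3.14 rad

Sunrise equation: cos H₀ = −tan φ · tan δ = -1.8992 ≤ −1, so the host star never sets (polar day) and H₀ = π.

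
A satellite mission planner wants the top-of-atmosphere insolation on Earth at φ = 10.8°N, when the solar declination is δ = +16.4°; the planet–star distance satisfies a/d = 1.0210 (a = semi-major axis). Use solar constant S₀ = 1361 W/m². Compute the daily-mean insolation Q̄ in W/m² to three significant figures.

cos H₀ = −tan(+10.8°) tan(+16.400°) = -0.0561, H₀ = 1.6270 rad.
Bracket: H₀ sin φ sin δ + cos φ cos δ sin H₀ = 1.6270×0.18738×0.28234 + 0.98229×0.95931×0.99842 = 0.086076 + 0.940832 = 1.026908.
Inverse-square distance factor (a/d)² = 1.0210² = 1.042441.
Q̄ = (S₀/π) × 1.042441 × [bracket] = (1361/π) × 1.042441 × 1.026908 = 463.8 W/m².

Q̄ ≈ 464 W/m²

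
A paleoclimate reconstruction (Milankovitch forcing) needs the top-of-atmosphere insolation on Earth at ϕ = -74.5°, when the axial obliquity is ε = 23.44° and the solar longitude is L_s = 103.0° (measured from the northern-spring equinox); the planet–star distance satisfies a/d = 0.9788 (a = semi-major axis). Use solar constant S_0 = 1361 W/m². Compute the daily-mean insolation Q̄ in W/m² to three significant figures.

Solar declination: sin δ = sin ε · sin L_s = sin 23.44° × sin 103.0° = 0.38759, so δ = +22.805°.
cos h₀ = −tan(-74.5°) tan(+22.805°) = 1.5161 ≥ 1 ⇒ polar night, h₀ = 0 and Q̄ = 0.
Inverse-square distance factor (a/d)² = 0.9788² = 0.958049.

Q̄ ≈ 0.00 W/m²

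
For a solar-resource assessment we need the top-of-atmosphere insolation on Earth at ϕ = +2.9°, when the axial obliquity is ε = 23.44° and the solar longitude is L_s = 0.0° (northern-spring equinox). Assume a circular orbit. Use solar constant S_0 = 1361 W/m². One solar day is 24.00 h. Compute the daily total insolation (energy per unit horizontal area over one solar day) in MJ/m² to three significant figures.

Solar declination: sin δ = sin ε · sin L_s = sin 23.44° × sin 0.0° = 0.00000, so δ = +0.000°.
cos h₀ = −tan(+2.9°) tan(+0.000°) = -0.0000, h₀ = 1.5708 rad.
Bracket: h₀ sin ϕ sin δ + cos ϕ cos δ sin h₀ = 1.5708×0.05059×0.00000 + 0.99872×1.00000×1.00000 = 0.000000 + 0.998720 = 0.998720.
Q̄ = (S_0/π) × [bracket] = (1361/π) × 0.998720 = 432.67 W/m².
Daily total = Q̄ × 24.00 h × 3600 s/h = 432.67 × 24.00 × 3600 / 10⁶ = 37.38 MJ/m².

37.4 MJ/m²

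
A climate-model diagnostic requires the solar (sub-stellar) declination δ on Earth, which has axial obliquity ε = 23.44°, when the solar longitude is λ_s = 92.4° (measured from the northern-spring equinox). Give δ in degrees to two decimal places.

sin δ = sin ε · sin λ_s = sin 23.44° × sin 92.4° = 0.397440.
δ = arcsin(0.397440) = +23.42°.

δ = +23.42°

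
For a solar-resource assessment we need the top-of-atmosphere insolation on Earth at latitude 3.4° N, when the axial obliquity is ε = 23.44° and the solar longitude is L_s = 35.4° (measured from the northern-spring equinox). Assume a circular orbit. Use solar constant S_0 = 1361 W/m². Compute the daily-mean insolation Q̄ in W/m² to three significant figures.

Solar declination: sin δ = sin ε · sin L_s = sin 23.44° × sin 35.4° = 0.23043, so δ = +13.322°.
cos h₀ = −tan(+3.4°) tan(+13.322°) = -0.0141, h₀ = 1.5849 rad.
Bracket: h₀ sin ϕ sin δ + cos ϕ cos δ sin h₀ = 1.5849×0.05931×0.23043 + 0.99824×0.97309×0.99990 = 0.021661 + 0.971280 = 0.992941.
Q̄ = (S_0/π) × [bracket] = (1361/π) × 0.992941 = 430.2 W/m².

Q̄ ≈ 430 W/m²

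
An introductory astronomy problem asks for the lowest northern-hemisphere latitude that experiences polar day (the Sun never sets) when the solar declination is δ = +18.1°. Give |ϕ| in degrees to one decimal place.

|ϕ| = 71.9°

Polar day requires cos h₀ = −tan ϕ tan δ ≤ −1, i.e. tan ϕ tan δ ≥ 1.
The boundary is |tan ϕ| · |tan δ| = 1, so |ϕ| = 90° − |δ| = 90° − 18.1° = 71.9° in the northern hemisphere.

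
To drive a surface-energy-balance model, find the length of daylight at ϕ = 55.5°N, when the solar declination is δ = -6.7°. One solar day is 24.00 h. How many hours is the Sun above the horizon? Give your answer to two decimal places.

10.69 h

cos h₀ = −tan ϕ · tan δ = −tan(+55.5°) × tan(-6.700°) = 0.1709, so h₀ = 1.3990 rad = 80.16°.
Daylight = 2h₀/(2π) × 24.00 h = (1.3990/π) × 24.00 = 10.69 h.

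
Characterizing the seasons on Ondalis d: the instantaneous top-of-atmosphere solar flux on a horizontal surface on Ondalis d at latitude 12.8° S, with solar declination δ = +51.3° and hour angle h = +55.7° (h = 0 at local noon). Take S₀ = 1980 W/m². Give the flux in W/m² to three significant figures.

338 W/m²

cos θ_z = sin φ sin δ + cos φ cos δ cos h = -0.172903 + 0.343585 = 0.170682.
Flux = S₀ · cos θ_z = 1980 × 0.170682 = 338.0 W/m².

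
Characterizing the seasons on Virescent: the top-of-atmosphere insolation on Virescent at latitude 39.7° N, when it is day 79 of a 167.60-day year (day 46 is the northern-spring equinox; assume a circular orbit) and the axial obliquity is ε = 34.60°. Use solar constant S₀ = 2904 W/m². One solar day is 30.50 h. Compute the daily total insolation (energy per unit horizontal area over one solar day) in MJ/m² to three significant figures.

Solar longitude: λ_s = 360° × (79 − 46)/167.60 = 70.883°.
sin δ = sin 34.60° × sin 70.883° = 0.53653, so δ = +32.448°.
cos H₀ = −tan(+39.7°) tan(+32.448°) = -0.5278, H₀ = 2.1269 rad.
Bracket: H₀ sin φ sin δ + cos φ cos δ sin H₀ = 2.1269×0.63877×0.53653 + 0.76940×0.84388×0.84934 = 0.728930 + 0.551461 = 1.280391.
Q̄ = (S₀/π) × [bracket] = (2904/π) × 1.280391 = 1183.6 W/m².
Daily total = Q̄ × 30.50 h × 3600 s/h = 1183.6 × 30.50 × 3600 / 10⁶ = 130.0 MJ/m².

130 MJ/m²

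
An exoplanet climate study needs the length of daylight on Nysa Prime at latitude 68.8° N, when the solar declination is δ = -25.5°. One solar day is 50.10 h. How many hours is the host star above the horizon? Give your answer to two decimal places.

cos H₀ = −tan φ · tan δ = 1.2297 ≥ 1, so the host star never rises (polar night) and H₀ = 0.
Daylight = 2H₀/(2π) × 50.10 h = (0.0000/π) × 50.10 = 0.00 h.

0.00 h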